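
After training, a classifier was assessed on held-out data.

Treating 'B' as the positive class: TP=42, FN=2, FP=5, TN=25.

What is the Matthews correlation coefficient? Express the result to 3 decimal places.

0.804

MCC = (TP·TN − FP·FN) / √((TP+FP)(TP+FN)(TN+FP)(TN+FN))
Numerator = 42·25 − 5·2 = 1040
Denominator = √(47·44·30·27) = √1675080 = 1294.2488
MCC = 1040 / 1294.2488 = 0.804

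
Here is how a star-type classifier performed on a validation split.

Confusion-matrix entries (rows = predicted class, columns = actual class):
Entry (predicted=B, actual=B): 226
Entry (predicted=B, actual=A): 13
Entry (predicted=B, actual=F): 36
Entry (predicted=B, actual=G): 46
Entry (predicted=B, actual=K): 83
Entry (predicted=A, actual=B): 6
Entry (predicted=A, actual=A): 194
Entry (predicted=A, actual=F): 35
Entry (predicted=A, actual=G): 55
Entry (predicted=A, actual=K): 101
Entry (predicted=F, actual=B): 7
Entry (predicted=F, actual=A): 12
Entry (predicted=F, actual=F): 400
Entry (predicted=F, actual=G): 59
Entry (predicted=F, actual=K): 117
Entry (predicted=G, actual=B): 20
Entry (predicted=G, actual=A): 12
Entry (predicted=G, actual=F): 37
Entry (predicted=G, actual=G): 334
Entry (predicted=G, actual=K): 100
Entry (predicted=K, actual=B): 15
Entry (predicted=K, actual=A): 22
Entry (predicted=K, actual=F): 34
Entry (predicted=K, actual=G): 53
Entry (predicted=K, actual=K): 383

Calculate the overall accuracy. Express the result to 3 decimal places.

Accuracy = trace / total = (226+194+400+334+383=1537) / 2400 = 1537/2400 = 0.640

0.640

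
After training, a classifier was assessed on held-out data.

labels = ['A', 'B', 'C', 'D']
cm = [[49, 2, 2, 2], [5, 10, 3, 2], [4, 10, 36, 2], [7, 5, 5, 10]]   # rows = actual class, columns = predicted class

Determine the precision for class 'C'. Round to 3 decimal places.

0.783

Treat 'C' as positive and all other classes as negative.
precision = TP/(TP+FP).
C: TP=36, FP=2+3+5=10 → 36/46 = 0.7826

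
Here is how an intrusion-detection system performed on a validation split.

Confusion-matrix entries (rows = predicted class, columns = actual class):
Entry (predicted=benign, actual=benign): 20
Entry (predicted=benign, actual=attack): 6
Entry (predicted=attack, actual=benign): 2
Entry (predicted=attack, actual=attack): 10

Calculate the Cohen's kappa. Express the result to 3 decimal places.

Observed agreement pₒ = trace/N = 30/38 = 0.7895
Expected agreement pₑ = Σ (rowᵢ·colᵢ)/N² = (22·26 + 16·12)/38² = 0.5291
κ = (pₒ − pₑ)/(1 − pₑ) = (0.7895 − 0.5291)/(1 − 0.5291) = 0.553

0.553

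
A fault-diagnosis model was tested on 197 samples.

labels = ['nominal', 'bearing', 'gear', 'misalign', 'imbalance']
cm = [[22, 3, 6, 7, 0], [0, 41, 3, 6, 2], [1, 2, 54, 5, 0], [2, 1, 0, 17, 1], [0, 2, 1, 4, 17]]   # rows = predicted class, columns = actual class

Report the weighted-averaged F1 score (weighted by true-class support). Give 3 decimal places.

0.760

Per-class F1 score (2·TP/(2·TP+FP+FN)):
  nominal: TP=22, FP=3+6+7+0=16, FN=0+1+2+0=3 → 44/63 = 0.6984
  bearing: TP=41, FP=0+3+6+2=11, FN=3+2+1+2=8 → 82/101 = 0.8119
  gear: TP=54, FP=1+2+5+0=8, FN=6+3+0+1=10 → 108/126 = 0.8571
  misalign: TP=17, FP=2+1+0+1=4, FN=7+6+5+4=22 → 34/60 = 0.5667
  imbalance: TP=17, FP=0+2+1+4=7, FN=0+2+0+1=3 → 34/44 = 0.7727
Weighted-F1 score = Σ (supportᵢ/N)·F1 scoreᵢ with N=197: (25/197)·0.6984 + (49/197)·0.8119 + (64/197)·0.8571 + (39/197)·0.5667 + (20/197)·0.7727 = 0.760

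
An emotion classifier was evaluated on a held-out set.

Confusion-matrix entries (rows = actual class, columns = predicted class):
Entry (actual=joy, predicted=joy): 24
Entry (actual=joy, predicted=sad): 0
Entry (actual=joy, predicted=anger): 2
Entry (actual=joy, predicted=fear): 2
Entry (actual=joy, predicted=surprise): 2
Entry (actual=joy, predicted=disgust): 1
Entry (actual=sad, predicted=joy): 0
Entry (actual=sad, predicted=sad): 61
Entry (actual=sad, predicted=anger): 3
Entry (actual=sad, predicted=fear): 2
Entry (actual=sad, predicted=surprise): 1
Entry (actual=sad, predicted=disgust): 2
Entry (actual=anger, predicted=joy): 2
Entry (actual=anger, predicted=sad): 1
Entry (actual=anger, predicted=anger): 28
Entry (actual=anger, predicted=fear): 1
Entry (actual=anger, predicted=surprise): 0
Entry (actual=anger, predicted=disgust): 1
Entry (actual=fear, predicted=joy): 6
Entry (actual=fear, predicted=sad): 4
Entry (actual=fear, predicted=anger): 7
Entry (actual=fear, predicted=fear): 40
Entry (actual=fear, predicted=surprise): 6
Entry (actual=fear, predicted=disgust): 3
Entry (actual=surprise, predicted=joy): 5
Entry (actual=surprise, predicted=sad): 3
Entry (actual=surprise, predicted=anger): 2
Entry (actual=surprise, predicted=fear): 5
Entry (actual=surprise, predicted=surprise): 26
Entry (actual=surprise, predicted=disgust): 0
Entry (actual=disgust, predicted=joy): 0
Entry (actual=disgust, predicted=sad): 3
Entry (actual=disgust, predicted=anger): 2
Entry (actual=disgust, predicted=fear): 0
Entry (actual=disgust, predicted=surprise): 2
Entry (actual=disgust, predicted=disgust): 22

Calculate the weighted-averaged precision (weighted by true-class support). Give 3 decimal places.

Per-class precision (TP/(TP+FP)):
  joy: TP=24, FP=0+2+6+5+0=13 → 24/37 = 0.6486
  sad: TP=61, FP=0+1+4+3+3=11 → 61/72 = 0.8472
  anger: TP=28, FP=2+3+7+2+2=16 → 28/44 = 0.6364
  fear: TP=40, FP=2+2+1+5+0=10 → 40/50 = 0.8000
  surprise: TP=26, FP=2+1+0+6+2=11 → 26/37 = 0.7027
  disgust: TP=22, FP=1+2+1+3+0=7 → 22/29 = 0.7586
Weighted-precision = Σ (supportᵢ/N)·precisionᵢ with N=269: (31/269)·0.6486 + (69/269)·0.8472 + (33/269)·0.6364 + (66/269)·0.8000 + (41/269)·0.7027 + (29/269)·0.7586 = 0.755

0.755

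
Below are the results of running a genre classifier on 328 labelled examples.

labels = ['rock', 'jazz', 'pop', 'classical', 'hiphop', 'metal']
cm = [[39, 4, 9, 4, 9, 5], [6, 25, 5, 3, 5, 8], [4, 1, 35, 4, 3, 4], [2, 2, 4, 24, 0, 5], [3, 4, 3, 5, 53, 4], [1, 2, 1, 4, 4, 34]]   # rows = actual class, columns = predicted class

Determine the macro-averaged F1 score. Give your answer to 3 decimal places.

Per-class F1 score (2·TP/(2·TP+FP+FN)):
  rock: TP=39, FP=6+4+2+3+1=16, FN=4+9+4+9+5=31 → 78/125 = 0.6240
  jazz: TP=25, FP=4+1+2+4+2=13, FN=6+5+3+5+8=27 → 50/90 = 0.5556
  pop: TP=35, FP=9+5+4+3+1=22, FN=4+1+4+3+4=16 → 70/108 = 0.6481
  classical: TP=24, FP=4+3+4+5+4=20, FN=2+2+4+0+5=13 → 48/81 = 0.5926
  hiphop: TP=53, FP=9+5+3+0+4=21, FN=3+4+3+5+4=19 → 106/146 = 0.7260
  metal: TP=34, FP=5+8+4+5+4=26, FN=1+2+1+4+4=12 → 68/106 = 0.6415
Macro-F1 score = mean = (0.6240 + 0.5556 + 0.6481 + 0.5926 + 0.7260 + 0.6415) / 6 = 0.631

0.631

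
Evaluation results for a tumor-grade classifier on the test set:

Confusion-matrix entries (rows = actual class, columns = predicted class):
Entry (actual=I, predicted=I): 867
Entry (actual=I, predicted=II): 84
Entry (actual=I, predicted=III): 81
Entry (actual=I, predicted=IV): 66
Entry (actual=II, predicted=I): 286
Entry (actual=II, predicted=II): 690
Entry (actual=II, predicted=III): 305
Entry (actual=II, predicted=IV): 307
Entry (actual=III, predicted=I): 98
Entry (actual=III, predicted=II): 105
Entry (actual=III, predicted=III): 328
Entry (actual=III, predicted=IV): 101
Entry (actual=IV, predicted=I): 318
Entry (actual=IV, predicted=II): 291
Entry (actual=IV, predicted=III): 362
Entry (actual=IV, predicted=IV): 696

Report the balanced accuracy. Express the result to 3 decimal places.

Balanced accuracy = mean of per-class recall.
  I: recall = 867/1098 = 0.7896
  II: recall = 690/1588 = 0.4345
  III: recall = 328/632 = 0.5190
  IV: recall = 696/1667 = 0.4175
Mean = (0.7896 + 0.4345 + 0.5190 + 0.4175) / 4 = 0.540

0.540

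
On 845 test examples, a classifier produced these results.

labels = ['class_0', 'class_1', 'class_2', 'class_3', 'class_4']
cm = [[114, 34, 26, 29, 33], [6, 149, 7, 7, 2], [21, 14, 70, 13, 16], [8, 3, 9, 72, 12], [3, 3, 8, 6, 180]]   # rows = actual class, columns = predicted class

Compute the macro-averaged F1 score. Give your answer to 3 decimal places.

Per-class F1 score (2·TP/(2·TP+FP+FN)):
  class_0: TP=114, FP=6+21+8+3=38, FN=34+26+29+33=122 → 228/388 = 0.5876
  class_1: TP=149, FP=34+14+3+3=54, FN=6+7+7+2=22 → 298/374 = 0.7968
  class_2: TP=70, FP=26+7+9+8=50, FN=21+14+13+16=64 → 140/254 = 0.5512
  class_3: TP=72, FP=29+7+13+6=55, FN=8+3+9+12=32 → 144/231 = 0.6234
  class_4: TP=180, FP=33+2+16+12=63, FN=3+3+8+6=20 → 360/443 = 0.8126
Macro-F1 score = mean = (0.5876 + 0.7968 + 0.5512 + 0.6234 + 0.8126) / 5 = 0.674

0.674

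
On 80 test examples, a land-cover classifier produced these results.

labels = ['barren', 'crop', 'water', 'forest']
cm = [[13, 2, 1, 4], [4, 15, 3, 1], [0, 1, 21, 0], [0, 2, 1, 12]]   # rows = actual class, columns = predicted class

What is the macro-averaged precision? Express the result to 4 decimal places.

0.7571

Per-class precision (TP/(TP+FP)):
  barren: TP=13, FP=4+0+0=4 → 13/17 = 0.76471
  crop: TP=15, FP=2+1+2=5 → 15/20 = 0.75000
  water: TP=21, FP=1+3+1=5 → 21/26 = 0.80769
  forest: TP=12, FP=4+1+0=5 → 12/17 = 0.70588
Macro-precision = mean = (0.76471 + 0.75000 + 0.80769 + 0.70588) / 4 = 0.7571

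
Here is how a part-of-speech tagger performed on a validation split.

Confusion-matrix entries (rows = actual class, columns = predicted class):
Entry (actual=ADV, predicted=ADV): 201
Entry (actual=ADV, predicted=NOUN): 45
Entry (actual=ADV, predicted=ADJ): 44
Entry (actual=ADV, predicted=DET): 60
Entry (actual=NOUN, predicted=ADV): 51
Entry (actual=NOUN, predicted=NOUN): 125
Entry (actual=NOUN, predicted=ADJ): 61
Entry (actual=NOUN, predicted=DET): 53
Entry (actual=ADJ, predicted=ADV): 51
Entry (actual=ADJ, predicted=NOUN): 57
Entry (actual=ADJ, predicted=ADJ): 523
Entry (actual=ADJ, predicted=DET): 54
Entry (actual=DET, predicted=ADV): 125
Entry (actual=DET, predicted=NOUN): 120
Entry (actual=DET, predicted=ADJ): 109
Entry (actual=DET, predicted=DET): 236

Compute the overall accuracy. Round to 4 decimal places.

0.5666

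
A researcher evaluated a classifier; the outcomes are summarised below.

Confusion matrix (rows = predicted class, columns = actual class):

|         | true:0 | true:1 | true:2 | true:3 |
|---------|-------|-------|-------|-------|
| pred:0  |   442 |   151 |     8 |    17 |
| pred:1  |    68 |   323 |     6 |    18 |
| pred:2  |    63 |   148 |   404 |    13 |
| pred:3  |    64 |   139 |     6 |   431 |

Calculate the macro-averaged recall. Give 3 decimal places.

0.743

Per-class recall (TP/(TP+FN)):
  0: TP=442, FN=68+63+64=195 → 442/637 = 0.6939
  1: TP=323, FN=151+148+139=438 → 323/761 = 0.4244
  2: TP=404, FN=8+6+6=20 → 404/424 = 0.9528
  3: TP=431, FN=17+18+13=48 → 431/479 = 0.8998
Macro-recall = mean = (0.6939 + 0.4244 + 0.9528 + 0.8998) / 4 = 0.743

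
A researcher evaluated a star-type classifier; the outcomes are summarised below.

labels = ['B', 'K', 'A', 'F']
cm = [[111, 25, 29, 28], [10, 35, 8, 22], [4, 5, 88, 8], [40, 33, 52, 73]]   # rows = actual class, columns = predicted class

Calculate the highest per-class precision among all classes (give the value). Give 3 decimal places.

Per-class precision (TP/(TP+FP)):
  B: TP=111, FP=10+4+40=54 → 111/165 = 0.6727
  K: TP=35, FP=25+5+33=63 → 35/98 = 0.3571
  A: TP=88, FP=29+8+52=89 → 88/177 = 0.4972
  F: TP=73, FP=28+22+8=58 → 73/131 = 0.5573
Highest is class 'B' with precision = 0.673.

0.673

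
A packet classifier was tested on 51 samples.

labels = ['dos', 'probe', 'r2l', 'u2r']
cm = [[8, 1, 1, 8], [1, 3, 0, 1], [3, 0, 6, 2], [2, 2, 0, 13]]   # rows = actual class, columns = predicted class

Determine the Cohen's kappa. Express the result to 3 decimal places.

Observed agreement pₒ = trace/N = 30/51 = 0.5882
Expected agreement pₑ = Σ (rowᵢ·colᵢ)/N² = (18·14 + 5·6 + 11·7 + 17·24)/51² = 0.2949
κ = (pₒ − pₑ)/(1 − pₑ) = (0.5882 − 0.2949)/(1 − 0.2949) = 0.416

0.416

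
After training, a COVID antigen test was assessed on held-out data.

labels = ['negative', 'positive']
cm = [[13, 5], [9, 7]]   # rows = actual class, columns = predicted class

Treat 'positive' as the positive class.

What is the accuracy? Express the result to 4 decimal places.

0.5882

Accuracy = (TP+TN)/N = (7+13)/34 = 0.5882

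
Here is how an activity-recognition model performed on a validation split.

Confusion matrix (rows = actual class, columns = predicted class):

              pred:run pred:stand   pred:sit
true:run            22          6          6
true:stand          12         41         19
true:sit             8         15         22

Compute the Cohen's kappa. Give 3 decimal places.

0.326

Observed agreement pₒ = trace/N = 85/151 = 0.5629
Expected agreement pₑ = Σ (rowᵢ·colᵢ)/N² = (34·42 + 72·62 + 45·47)/151² = 0.3512
κ = (pₒ − pₑ)/(1 − pₑ) = (0.5629 − 0.3512)/(1 − 0.3512) = 0.326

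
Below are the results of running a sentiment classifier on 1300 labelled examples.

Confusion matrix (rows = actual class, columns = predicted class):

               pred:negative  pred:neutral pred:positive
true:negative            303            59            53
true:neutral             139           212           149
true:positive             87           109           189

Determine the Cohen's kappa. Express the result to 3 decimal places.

Observed agreement pₒ = trace/N = 704/1300 = 0.5415
Expected agreement pₑ = Σ (rowᵢ·colᵢ)/N² = (415·529 + 500·380 + 385·391)/1300² = 0.3314
κ = (pₒ − pₑ)/(1 − pₑ) = (0.5415 − 0.3314)/(1 − 0.3314) = 0.314

0.314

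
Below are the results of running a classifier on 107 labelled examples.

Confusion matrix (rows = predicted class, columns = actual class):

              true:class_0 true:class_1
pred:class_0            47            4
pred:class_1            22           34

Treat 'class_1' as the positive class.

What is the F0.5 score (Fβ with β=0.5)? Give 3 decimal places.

0.649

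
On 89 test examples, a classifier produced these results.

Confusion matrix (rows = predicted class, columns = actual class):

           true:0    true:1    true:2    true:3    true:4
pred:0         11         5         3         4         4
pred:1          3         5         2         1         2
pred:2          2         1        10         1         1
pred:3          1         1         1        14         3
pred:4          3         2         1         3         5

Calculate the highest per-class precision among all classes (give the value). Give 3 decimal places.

0.700

Per-class precision (TP/(TP+FP)):
  0: TP=11, FP=5+3+4+4=16 → 11/27 = 0.4074
  1: TP=5, FP=3+2+1+2=8 → 5/13 = 0.3846
  2: TP=10, FP=2+1+1+1=5 → 10/15 = 0.6667
  3: TP=14, FP=1+1+1+3=6 → 14/20 = 0.7000
  4: TP=5, FP=3+2+1+3=9 → 5/14 = 0.3571
Highest is class '3' with precision = 0.700.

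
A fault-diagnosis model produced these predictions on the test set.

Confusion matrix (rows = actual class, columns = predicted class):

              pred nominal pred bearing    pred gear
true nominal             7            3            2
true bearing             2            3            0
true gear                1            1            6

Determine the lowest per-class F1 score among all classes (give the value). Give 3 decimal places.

Per-class F1 score (2·TP/(2·TP+FP+FN)):
  nominal: TP=7, FP=2+1=3, FN=3+2=5 → 14/22 = 0.6364
  bearing: TP=3, FP=3+1=4, FN=2+0=2 → 6/12 = 0.5000
  gear: TP=6, FP=2+0=2, FN=1+1=2 → 12/16 = 0.7500
Lowest is class 'bearing' with F1 score = 0.500.

0.500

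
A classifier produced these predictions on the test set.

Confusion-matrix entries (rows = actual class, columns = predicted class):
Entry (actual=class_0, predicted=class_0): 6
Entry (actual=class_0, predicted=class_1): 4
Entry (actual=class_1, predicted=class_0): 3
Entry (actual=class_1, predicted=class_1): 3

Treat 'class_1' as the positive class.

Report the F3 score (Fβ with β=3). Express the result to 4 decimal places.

0.4918

Fβ = (1+β²)·TP / ((1+β²)·TP + β²·FN + FP), with β²=9
= 10·3 / (10·3 + 9·3 + 4) = 0.4918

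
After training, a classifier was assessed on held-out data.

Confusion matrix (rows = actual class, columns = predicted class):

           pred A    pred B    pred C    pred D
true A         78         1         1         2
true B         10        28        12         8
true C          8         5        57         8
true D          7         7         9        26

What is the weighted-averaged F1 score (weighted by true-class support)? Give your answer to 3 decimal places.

Per-class F1 score (2·TP/(2·TP+FP+FN)):
  A: TP=78, FP=10+8+7=25, FN=1+1+2=4 → 156/185 = 0.8432
  B: TP=28, FP=1+5+7=13, FN=10+12+8=30 → 56/99 = 0.5657
  C: TP=57, FP=1+12+9=22, FN=8+5+8=21 → 114/157 = 0.7261
  D: TP=26, FP=2+8+8=18, FN=7+7+9=23 → 52/93 = 0.5591
Weighted-F1 score = Σ (supportᵢ/N)·F1 scoreᵢ with N=267: (82/267)·0.8432 + (58/267)·0.5657 + (78/267)·0.7261 + (49/267)·0.5591 = 0.697

0.697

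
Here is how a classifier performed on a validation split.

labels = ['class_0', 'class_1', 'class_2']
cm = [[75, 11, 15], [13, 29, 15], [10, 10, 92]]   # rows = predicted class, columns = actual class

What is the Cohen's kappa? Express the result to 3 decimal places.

0.570

Observed agreement pₒ = trace/N = 196/270 = 0.7259
Expected agreement pₑ = Σ (rowᵢ·colᵢ)/N² = (98·101 + 50·57 + 122·112)/270² = 0.3623
κ = (pₒ − pₑ)/(1 − pₑ) = (0.7259 − 0.3623)/(1 − 0.3623) = 0.570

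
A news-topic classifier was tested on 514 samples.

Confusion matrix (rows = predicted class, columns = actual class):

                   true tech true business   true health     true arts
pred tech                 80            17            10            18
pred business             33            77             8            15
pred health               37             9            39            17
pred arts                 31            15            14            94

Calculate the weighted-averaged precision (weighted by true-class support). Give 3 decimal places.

0.582

Per-class precision (TP/(TP+FP)):
  tech: TP=80, FP=17+10+18=45 → 80/125 = 0.6400
  business: TP=77, FP=33+8+15=56 → 77/133 = 0.5789
  health: TP=39, FP=37+9+17=63 → 39/102 = 0.3824
  arts: TP=94, FP=31+15+14=60 → 94/154 = 0.6104
Weighted-precision = Σ (supportᵢ/N)·precisionᵢ with N=514: (181/514)·0.6400 + (118/514)·0.5789 + (71/514)·0.3824 + (144/514)·0.6104 = 0.582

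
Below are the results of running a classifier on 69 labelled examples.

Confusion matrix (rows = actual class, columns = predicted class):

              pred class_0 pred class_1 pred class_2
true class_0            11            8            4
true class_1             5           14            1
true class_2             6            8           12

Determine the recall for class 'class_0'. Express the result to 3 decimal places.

0.478

Take TP from the diagonal, FP from the rest of the 'class_0' prediction marginal, FN from the rest of the 'class_0' actual marginal.
recall = TP/(TP+FN).
class_0: TP=11, FN=8+4=12 → 11/23 = 0.4783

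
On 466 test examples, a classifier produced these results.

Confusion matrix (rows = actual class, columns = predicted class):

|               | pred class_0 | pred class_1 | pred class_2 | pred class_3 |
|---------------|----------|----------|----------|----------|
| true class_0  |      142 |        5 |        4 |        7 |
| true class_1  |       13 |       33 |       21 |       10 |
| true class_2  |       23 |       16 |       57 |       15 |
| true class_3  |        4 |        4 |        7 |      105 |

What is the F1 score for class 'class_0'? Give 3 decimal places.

0.835

Treat 'class_0' as positive and all other classes as negative.
F1 score = 2·TP/(2·TP+FP+FN).
class_0: TP=142, FP=13+23+4=40, FN=5+4+7=16 → 284/340 = 0.8353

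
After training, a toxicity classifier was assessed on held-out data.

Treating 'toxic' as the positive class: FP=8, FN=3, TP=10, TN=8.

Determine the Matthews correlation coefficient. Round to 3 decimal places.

MCC = (TP·TN − FP·FN) / √((TP+FP)(TP+FN)(TN+FP)(TN+FN))
Numerator = 10·8 − 8·3 = 56
Denominator = √(18·13·16·11) = √41184 = 202.9384
MCC = 56 / 202.9384 = 0.276

0.276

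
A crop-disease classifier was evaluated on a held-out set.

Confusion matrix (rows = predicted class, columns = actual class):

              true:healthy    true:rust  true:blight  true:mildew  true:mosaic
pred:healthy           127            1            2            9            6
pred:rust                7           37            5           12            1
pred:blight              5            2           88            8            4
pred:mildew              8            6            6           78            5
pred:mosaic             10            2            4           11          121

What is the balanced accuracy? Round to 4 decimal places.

Balanced accuracy = mean of per-class recall.
  healthy: recall = 127/157 = 0.80892
  rust: recall = 37/48 = 0.77083
  blight: recall = 88/105 = 0.83810
  mildew: recall = 78/118 = 0.66102
  mosaic: recall = 121/137 = 0.88321
Mean = (0.80892 + 0.77083 + 0.83810 + 0.66102 + 0.88321) / 5 = 0.7924

0.7924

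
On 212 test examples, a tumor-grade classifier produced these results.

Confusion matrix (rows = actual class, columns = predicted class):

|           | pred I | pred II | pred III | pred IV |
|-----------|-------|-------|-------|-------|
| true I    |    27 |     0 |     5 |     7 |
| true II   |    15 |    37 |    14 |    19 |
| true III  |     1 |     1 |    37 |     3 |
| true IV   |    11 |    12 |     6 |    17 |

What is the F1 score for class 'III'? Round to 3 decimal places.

0.712

One-vs-rest for 'III': TP = diagonal; FP = other classes predicted 'III'; FN = 'III' predicted as other.
F1 score = 2·TP/(2·TP+FP+FN).
III: TP=37, FP=5+14+6=25, FN=1+1+3=5 → 74/104 = 0.7115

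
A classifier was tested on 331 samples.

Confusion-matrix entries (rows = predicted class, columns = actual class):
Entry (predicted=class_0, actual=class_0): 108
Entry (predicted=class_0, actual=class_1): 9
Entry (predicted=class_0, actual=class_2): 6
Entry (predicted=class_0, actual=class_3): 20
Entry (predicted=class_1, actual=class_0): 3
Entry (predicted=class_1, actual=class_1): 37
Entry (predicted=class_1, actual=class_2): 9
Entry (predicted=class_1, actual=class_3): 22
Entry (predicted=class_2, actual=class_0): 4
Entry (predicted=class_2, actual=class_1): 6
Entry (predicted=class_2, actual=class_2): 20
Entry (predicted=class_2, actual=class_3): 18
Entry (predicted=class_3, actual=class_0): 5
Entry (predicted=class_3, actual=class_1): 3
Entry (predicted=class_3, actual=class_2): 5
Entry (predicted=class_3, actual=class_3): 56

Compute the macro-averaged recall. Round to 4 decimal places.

0.6389

Per-class recall (TP/(TP+FN)):
  class_0: TP=108, FN=3+4+5=12 → 108/120 = 0.90000
  class_1: TP=37, FN=9+6+3=18 → 37/55 = 0.67273
  class_2: TP=20, FN=6+9+5=20 → 20/40 = 0.50000
  class_3: TP=56, FN=20+22+18=60 → 56/116 = 0.48276
Macro-recall = mean = (0.90000 + 0.67273 + 0.50000 + 0.48276) / 4 = 0.6389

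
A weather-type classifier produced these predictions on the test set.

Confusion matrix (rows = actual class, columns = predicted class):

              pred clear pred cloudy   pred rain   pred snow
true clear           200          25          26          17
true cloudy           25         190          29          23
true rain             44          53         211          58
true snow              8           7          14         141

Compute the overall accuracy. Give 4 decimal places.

0.6928

Accuracy = trace / total = (200+190+211+141=742) / 1071 = 742/1071 = 0.6928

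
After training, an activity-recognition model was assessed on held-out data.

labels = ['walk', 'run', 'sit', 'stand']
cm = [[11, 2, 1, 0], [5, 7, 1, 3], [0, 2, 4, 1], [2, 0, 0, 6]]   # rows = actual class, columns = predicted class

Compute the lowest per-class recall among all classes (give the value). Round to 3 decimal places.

0.438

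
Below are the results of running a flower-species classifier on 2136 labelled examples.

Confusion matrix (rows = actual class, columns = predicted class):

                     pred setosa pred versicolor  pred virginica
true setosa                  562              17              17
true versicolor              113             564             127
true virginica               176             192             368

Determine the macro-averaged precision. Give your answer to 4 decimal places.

0.7029

Per-class precision (TP/(TP+FP)):
  setosa: TP=562, FP=113+176=289 → 562/851 = 0.66040
  versicolor: TP=564, FP=17+192=209 → 564/773 = 0.72962
  virginica: TP=368, FP=17+127=144 → 368/512 = 0.71875
Macro-precision = mean = (0.66040 + 0.72962 + 0.71875) / 3 = 0.7029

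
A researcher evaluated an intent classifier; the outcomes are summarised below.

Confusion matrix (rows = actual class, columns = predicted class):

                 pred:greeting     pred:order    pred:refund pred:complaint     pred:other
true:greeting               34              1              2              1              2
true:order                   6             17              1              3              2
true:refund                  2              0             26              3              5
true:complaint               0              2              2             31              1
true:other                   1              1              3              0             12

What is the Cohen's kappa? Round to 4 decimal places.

Observed agreement pₒ = trace/N = 120/158 = 0.75949
Expected agreement pₑ = Σ (rowᵢ·colᵢ)/N² = (40·43 + 29·21 + 36·34 + 36·38 + 17·22)/158² = 0.21211
κ = (pₒ − pₑ)/(1 − pₑ) = (0.75949 − 0.21211)/(1 − 0.21211) = 0.6947

0.6947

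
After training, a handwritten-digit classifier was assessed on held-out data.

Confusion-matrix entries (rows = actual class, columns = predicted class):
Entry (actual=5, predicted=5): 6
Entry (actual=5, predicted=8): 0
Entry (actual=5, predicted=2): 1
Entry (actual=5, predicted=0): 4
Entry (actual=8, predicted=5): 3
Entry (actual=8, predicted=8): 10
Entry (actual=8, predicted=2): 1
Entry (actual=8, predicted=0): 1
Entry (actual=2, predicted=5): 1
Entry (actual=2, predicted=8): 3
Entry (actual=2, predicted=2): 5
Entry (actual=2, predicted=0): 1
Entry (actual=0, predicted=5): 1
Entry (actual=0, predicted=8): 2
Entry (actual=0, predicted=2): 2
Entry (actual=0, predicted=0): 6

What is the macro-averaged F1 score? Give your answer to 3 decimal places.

Per-class F1 score (2·TP/(2·TP+FP+FN)):
  5: TP=6, FP=3+1+1=5, FN=0+1+4=5 → 12/22 = 0.5455
  8: TP=10, FP=0+3+2=5, FN=3+1+1=5 → 20/30 = 0.6667
  2: TP=5, FP=1+1+2=4, FN=1+3+1=5 → 10/19 = 0.5263
  0: TP=6, FP=4+1+1=6, FN=1+2+2=5 → 12/23 = 0.5217
Macro-F1 score = mean = (0.5455 + 0.6667 + 0.5263 + 0.5217) / 4 = 0.565

0.565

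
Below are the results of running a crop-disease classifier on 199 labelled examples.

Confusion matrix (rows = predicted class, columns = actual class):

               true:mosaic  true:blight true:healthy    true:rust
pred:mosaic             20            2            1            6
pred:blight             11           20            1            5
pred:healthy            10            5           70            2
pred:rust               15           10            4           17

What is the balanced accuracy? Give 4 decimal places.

Balanced accuracy = mean of per-class recall.
  mosaic: recall = 20/56 = 0.35714
  blight: recall = 20/37 = 0.54054
  healthy: recall = 70/76 = 0.92105
  rust: recall = 17/30 = 0.56667
Mean = (0.35714 + 0.54054 + 0.92105 + 0.56667) / 4 = 0.5964

0.5964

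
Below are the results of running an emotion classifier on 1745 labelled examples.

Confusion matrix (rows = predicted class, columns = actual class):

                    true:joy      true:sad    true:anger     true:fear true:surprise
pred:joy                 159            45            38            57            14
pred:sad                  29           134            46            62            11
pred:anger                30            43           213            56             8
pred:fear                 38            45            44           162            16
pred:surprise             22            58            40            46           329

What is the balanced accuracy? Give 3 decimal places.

0.567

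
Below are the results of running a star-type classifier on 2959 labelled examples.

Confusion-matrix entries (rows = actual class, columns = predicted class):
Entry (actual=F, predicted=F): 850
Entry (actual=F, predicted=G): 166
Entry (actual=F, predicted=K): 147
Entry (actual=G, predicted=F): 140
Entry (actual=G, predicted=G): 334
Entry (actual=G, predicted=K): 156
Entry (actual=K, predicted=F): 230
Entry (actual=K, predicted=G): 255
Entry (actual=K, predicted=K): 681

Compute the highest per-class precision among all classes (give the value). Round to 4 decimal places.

Per-class precision (TP/(TP+FP)):
  F: TP=850, FP=140+230=370 → 850/1220 = 0.69672
  G: TP=334, FP=166+255=421 → 334/755 = 0.44238
  K: TP=681, FP=147+156=303 → 681/984 = 0.69207
Highest is class 'F' with precision = 0.6967.

0.6967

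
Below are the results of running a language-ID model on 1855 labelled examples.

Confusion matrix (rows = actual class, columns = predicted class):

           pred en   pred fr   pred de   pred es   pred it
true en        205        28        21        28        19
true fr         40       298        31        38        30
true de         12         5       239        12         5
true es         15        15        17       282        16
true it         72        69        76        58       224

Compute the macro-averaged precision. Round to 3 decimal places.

0.675

Per-class precision (TP/(TP+FP)):
  en: TP=205, FP=40+12+15+72=139 → 205/344 = 0.5959
  fr: TP=298, FP=28+5+15+69=117 → 298/415 = 0.7181
  de: TP=239, FP=21+31+17+76=145 → 239/384 = 0.6224
  es: TP=282, FP=28+38+12+58=136 → 282/418 = 0.6746
  it: TP=224, FP=19+30+5+16=70 → 224/294 = 0.7619
Macro-precision = mean = (0.5959 + 0.7181 + 0.6224 + 0.6746 + 0.7619) / 5 = 0.675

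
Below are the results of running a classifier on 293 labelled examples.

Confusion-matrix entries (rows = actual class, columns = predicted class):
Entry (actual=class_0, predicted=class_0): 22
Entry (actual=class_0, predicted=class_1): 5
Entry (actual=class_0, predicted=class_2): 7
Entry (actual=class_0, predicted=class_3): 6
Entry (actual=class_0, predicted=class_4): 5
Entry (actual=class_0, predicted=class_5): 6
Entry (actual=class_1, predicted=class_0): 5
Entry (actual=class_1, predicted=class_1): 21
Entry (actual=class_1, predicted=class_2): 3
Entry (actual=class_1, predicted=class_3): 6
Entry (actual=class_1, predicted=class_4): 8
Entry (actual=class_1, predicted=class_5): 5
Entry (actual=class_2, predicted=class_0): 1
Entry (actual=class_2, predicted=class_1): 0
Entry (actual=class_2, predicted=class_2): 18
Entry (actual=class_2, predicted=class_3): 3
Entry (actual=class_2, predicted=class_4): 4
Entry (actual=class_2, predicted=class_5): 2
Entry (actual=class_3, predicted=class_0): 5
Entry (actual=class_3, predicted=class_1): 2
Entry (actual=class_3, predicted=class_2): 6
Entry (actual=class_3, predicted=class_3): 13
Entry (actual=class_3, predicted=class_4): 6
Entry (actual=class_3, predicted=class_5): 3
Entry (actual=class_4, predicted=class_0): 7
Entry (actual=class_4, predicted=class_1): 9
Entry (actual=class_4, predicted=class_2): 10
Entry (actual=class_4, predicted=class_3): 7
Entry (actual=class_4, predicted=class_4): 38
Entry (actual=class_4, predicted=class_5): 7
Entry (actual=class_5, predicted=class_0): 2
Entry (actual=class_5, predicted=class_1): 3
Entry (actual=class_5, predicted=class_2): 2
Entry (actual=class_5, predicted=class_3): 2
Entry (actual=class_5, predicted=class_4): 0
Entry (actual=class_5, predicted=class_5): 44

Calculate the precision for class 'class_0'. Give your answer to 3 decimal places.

Take TP from the diagonal, FP from the rest of the 'class_0' prediction marginal, FN from the rest of the 'class_0' actual marginal.
precision = TP/(TP+FP).
class_0: TP=22, FP=5+1+5+7+2=20 → 22/42 = 0.5238

0.524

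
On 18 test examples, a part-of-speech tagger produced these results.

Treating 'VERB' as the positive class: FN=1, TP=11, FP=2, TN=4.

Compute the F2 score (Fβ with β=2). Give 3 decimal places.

0.902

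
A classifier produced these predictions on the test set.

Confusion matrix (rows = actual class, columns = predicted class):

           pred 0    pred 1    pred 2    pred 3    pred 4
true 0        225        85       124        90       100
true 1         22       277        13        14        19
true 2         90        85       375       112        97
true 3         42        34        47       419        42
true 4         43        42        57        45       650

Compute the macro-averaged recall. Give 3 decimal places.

0.630

Per-class recall (TP/(TP+FN)):
  0: TP=225, FN=85+124+90+100=399 → 225/624 = 0.3606
  1: TP=277, FN=22+13+14+19=68 → 277/345 = 0.8029
  2: TP=375, FN=90+85+112+97=384 → 375/759 = 0.4941
  3: TP=419, FN=42+34+47+42=165 → 419/584 = 0.7175
  4: TP=650, FN=43+42+57+45=187 → 650/837 = 0.7766
Macro-recall = mean = (0.3606 + 0.8029 + 0.4941 + 0.7175 + 0.7766) / 5 = 0.630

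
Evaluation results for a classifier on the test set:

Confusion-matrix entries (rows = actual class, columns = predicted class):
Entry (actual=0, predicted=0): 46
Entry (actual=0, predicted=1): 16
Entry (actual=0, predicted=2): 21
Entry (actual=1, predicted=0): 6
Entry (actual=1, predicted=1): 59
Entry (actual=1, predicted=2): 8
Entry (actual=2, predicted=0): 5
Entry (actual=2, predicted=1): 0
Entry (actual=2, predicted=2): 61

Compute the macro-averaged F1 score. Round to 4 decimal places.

0.7455

Per-class F1 score (2·TP/(2·TP+FP+FN)):
  0: TP=46, FP=6+5=11, FN=16+21=37 → 92/140 = 0.65714
  1: TP=59, FP=16+0=16, FN=6+8=14 → 118/148 = 0.79730
  2: TP=61, FP=21+8=29, FN=5+0=5 → 122/156 = 0.78205
Macro-F1 score = mean = (0.65714 + 0.79730 + 0.78205) / 3 = 0.7455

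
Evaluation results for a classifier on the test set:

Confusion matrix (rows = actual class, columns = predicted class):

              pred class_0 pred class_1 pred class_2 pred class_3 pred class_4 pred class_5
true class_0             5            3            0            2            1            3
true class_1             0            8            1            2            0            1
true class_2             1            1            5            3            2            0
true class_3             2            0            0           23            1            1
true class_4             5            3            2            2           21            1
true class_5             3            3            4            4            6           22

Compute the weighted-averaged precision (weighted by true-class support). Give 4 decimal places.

0.6240

Per-class precision (TP/(TP+FP)):
  class_0: TP=5, FP=0+1+2+5+3=11 → 5/16 = 0.31250
  class_1: TP=8, FP=3+1+0+3+3=10 → 8/18 = 0.44444
  class_2: TP=5, FP=0+1+0+2+4=7 → 5/12 = 0.41667
  class_3: TP=23, FP=2+2+3+2+4=13 → 23/36 = 0.63889
  class_4: TP=21, FP=1+0+2+1+6=10 → 21/31 = 0.67742
  class_5: TP=22, FP=3+1+0+1+1=6 → 22/28 = 0.78571
Weighted-precision = Σ (supportᵢ/N)·precisionᵢ with N=141: (14/141)·0.31250 + (12/141)·0.44444 + (12/141)·0.41667 + (27/141)·0.63889 + (34/141)·0.67742 + (42/141)·0.78571 = 0.6240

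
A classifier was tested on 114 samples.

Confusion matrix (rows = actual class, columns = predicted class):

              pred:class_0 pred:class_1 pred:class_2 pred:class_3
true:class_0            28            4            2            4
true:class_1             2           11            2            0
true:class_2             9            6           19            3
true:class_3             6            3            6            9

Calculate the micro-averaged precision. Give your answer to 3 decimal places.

0.588

Micro-averaging pools counts across classes: ΣTP=67, ΣFP=47, ΣFN=47.
Micro-precision = TP/(TP+FP) on pooled counts = 0.588 (equals overall accuracy in single-label multiclass).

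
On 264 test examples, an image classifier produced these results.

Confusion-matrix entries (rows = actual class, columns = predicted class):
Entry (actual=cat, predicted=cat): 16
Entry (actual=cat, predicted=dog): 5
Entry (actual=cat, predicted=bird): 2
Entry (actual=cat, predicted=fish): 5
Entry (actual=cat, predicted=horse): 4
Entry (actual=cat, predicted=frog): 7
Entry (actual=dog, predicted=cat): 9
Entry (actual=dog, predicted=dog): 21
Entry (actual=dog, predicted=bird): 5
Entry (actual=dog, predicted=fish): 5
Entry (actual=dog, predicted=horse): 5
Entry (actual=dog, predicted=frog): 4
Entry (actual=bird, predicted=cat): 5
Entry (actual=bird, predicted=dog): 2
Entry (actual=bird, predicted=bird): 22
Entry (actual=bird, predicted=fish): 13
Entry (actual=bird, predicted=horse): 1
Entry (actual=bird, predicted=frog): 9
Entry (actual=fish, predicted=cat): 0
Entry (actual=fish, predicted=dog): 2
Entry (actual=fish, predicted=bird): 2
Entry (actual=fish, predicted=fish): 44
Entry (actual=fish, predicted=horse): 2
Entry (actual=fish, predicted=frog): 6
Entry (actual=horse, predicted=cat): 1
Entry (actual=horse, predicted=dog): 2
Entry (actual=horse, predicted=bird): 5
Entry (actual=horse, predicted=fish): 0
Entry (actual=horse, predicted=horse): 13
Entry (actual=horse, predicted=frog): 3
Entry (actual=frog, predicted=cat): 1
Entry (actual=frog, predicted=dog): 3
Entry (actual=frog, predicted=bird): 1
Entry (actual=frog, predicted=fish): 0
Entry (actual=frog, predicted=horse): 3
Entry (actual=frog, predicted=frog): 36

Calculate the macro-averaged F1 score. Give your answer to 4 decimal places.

Per-class F1 score (2·TP/(2·TP+FP+FN)):
  cat: TP=16, FP=9+5+0+1+1=16, FN=5+2+5+4+7=23 → 32/71 = 0.45070
  dog: TP=21, FP=5+2+2+2+3=14, FN=9+5+5+5+4=28 → 42/84 = 0.50000
  bird: TP=22, FP=2+5+2+5+1=15, FN=5+2+13+1+9=30 → 44/89 = 0.49438
  fish: TP=44, FP=5+5+13+0+0=23, FN=0+2+2+2+6=12 → 88/123 = 0.71545
  horse: TP=13, FP=4+5+1+2+3=15, FN=1+2+5+0+3=11 → 26/52 = 0.50000
  frog: TP=36, FP=7+4+9+6+3=29, FN=1+3+1+0+3=8 → 72/109 = 0.66055
Macro-F1 score = mean = (0.45070 + 0.50000 + 0.49438 + 0.71545 + 0.50000 + 0.66055) / 6 = 0.5535

0.5535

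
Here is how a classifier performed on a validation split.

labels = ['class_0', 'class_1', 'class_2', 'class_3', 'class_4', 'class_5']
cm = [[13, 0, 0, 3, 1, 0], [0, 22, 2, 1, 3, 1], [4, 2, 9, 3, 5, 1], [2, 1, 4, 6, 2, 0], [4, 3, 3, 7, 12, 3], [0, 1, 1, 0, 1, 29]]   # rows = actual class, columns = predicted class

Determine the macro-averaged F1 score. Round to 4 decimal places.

0.5796

Per-class F1 score (2·TP/(2·TP+FP+FN)):
  class_0: TP=13, FP=0+4+2+4+0=10, FN=0+0+3+1+0=4 → 26/40 = 0.65000
  class_1: TP=22, FP=0+2+1+3+1=7, FN=0+2+1+3+1=7 → 44/58 = 0.75862
  class_2: TP=9, FP=0+2+4+3+1=10, FN=4+2+3+5+1=15 → 18/43 = 0.41860
  class_3: TP=6, FP=3+1+3+7+0=14, FN=2+1+4+2+0=9 → 12/35 = 0.34286
  class_4: TP=12, FP=1+3+5+2+1=12, FN=4+3+3+7+3=20 → 24/56 = 0.42857
  class_5: TP=29, FP=0+1+1+0+3=5, FN=0+1+1+0+1=3 → 58/66 = 0.87879
Macro-F1 score = mean = (0.65000 + 0.75862 + 0.41860 + 0.34286 + 0.42857 + 0.87879) / 6 = 0.5796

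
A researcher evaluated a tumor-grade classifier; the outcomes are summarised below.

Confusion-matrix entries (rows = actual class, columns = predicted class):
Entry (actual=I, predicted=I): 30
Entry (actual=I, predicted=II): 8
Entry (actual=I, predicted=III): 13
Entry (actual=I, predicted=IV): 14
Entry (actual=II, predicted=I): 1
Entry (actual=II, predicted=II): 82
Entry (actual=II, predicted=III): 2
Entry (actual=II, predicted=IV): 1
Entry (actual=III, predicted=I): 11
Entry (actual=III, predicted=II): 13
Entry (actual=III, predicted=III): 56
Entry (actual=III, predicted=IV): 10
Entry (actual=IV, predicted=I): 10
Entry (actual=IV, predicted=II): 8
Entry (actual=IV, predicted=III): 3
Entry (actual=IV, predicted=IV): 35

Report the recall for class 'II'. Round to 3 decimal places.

0.953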